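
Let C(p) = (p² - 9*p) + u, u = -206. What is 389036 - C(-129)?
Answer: 371440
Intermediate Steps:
C(p) = -206 + p² - 9*p (C(p) = (p² - 9*p) - 206 = -206 + p² - 9*p)
389036 - C(-129) = 389036 - (-206 + (-129)² - 9*(-129)) = 389036 - (-206 + 16641 + 1161) = 389036 - 1*17596 = 389036 - 17596 = 371440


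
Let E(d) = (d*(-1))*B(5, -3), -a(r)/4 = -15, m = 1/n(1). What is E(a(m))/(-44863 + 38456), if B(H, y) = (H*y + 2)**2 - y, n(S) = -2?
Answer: 240/149 ≈ 1.6107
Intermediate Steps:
m = -1/2 (m = 1/(-2) = -1/2 ≈ -0.50000)
B(H, y) = (2 + H*y)**2 - y
a(r) = 60 (a(r) = -4*(-15) = 60)
E(d) = -172*d (E(d) = (d*(-1))*((2 + 5*(-3))**2 - 1*(-3)) = (-d)*((2 - 15)**2 + 3) = (-d)*((-13)**2 + 3) = (-d)*(169 + 3) = -d*172 = -172*d)
E(a(m))/(-44863 + 38456) = (-172*60)/(-44863 + 38456) = -10320/(-6407) = -10320*(-1/6407) = 240/149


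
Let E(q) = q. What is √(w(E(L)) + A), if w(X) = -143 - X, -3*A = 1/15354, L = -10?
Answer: I*√31354132146/15354 ≈ 11.533*I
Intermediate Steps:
A = -1/46062 (A = -⅓/15354 = -⅓*1/15354 = -1/46062 ≈ -2.1710e-5)
√(w(E(L)) + A) = √((-143 - 1*(-10)) - 1/46062) = √((-143 + 10) - 1/46062) = √(-133 - 1/46062) = √(-6126247/46062) = I*√31354132146/15354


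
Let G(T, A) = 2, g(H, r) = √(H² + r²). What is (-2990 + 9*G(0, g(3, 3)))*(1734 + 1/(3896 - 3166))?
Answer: -1881010006/365 ≈ -5.1535e+6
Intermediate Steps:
(-2990 + 9*G(0, g(3, 3)))*(1734 + 1/(3896 - 3166)) = (-2990 + 9*2)*(1734 + 1/(3896 - 3166)) = (-2990 + 18)*(1734 + 1/730) = -2972*(1734 + 1/730) = -2972*1265821/730 = -1881010006/365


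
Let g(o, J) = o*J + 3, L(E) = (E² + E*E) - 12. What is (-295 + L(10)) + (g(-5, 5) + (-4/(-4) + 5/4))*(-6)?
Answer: 23/2 ≈ 11.500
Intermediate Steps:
L(E) = -12 + 2*E² (L(E) = (E² + E²) - 12 = 2*E² - 12 = -12 + 2*E²)
g(o, J) = 3 + J*o (g(o, J) = J*o + 3 = 3 + J*o)
(-295 + L(10)) + (g(-5, 5) + (-4/(-4) + 5/4))*(-6) = (-295 + (-12 + 2*10²)) + ((3 + 5*(-5)) + (-4/(-4) + 5/4))*(-6) = (-295 + (-12 + 2*100)) + ((3 - 25) + (-4*(-¼) + 5*(¼)))*(-6) = (-295 + (-12 + 200)) + (-22 + (1 + 5/4))*(-6) = (-295 + 188) + (-22 + 9/4)*(-6) = -107 - 79/4*(-6) = -107 + 237/2 = 23/2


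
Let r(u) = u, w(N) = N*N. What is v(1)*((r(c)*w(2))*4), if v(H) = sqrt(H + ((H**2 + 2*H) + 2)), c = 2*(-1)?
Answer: -32*sqrt(6) ≈ -78.384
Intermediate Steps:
w(N) = N**2
c = -2
v(H) = sqrt(2 + H**2 + 3*H) (v(H) = sqrt(H + (2 + H**2 + 2*H)) = sqrt(2 + H**2 + 3*H))
v(1)*((r(c)*w(2))*4) = sqrt(2 + 1**2 + 3*1)*(-2*2**2*4) = sqrt(2 + 1 + 3)*(-2*4*4) = sqrt(6)*(-8*4) = sqrt(6)*(-32) = -32*sqrt(6)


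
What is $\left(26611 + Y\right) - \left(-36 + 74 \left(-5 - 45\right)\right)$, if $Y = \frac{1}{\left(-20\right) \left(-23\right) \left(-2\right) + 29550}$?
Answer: $\frac{868834611}{28630} \approx 30347.0$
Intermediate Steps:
$Y = \frac{1}{28630}$ ($Y = \frac{1}{460 \left(-2\right) + 29550} = \frac{1}{-920 + 29550} = \frac{1}{28630} \approx 3.4928 \cdot 10^{-5}$)
$\left(26611 + Y\right) - \left(-36 + 74 \left(-5 - 45\right)\right) = \left(26611 + \frac{1}{28630}\right) - \left(-36 + 74 \left(-5 - 45\right)\right) = \frac{761872931}{28630} + \left(- 74 \left(-5 - 45\right) + \left(25 + 11\right)\right) = \frac{761872931}{28630} + \left(\left(-74\right) \left(-50\right) + 36\right) = \frac{761872931}{28630} + \left(3700 + 36\right) = \frac{761872931}{28630} + 3736 = \frac{868834611}{28630}$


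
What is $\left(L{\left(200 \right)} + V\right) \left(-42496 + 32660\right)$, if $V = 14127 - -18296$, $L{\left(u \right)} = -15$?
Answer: $-318765088$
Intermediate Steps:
$V = 32423$ ($V = 14127 + 18296 = 32423$)
$\left(L{\left(200 \right)} + V\right) \left(-42496 + 32660\right) = \left(-15 + 32423\right) \left(-42496 + 32660\right) = 32408 \left(-9836\right) = -318765088$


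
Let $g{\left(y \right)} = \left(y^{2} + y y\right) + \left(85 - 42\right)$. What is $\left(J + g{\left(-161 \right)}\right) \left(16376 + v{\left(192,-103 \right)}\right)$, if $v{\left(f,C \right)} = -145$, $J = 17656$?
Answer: $1128719971$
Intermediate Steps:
$g{\left(y \right)} = 43 + 2 y^{2}$ ($g{\left(y \right)} = \left(y^{2} + y^{2}\right) + 43 = 2 y^{2} + 43 = 43 + 2 y^{2}$)
$\left(J + g{\left(-161 \right)}\right) \left(16376 + v{\left(192,-103 \right)}\right) = \left(17656 + \left(43 + 2 \left(-161\right)^{2}\right)\right) \left(16376 - 145\right) = \left(17656 + \left(43 + 2 \cdot 25921\right)\right) 16231 = \left(17656 + \left(43 + 51842\right)\right) 16231 = \left(17656 + 51885\right) 16231 = 69541 \cdot 16231 = 1128719971$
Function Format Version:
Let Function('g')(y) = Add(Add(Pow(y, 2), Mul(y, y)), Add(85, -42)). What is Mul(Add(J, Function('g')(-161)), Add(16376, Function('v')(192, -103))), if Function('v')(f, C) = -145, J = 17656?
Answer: 1128719971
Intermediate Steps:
Function('g')(y) = Add(43, Mul(2, Pow(y, 2))) (Function('g')(y) = Add(Add(Pow(y, 2), Pow(y, 2)), 43) = Add(Mul(2, Pow(y, 2)), 43) = Add(43, Mul(2, Pow(y, 2))))
Mul(Add(J, Function('g')(-161)), Add(16376, Function('v')(192, -103))) = Mul(Add(17656, Add(43, Mul(2, Pow(-161, 2)))), Add(16376, -145)) = Mul(Add(17656, Add(43, Mul(2, 25921))), 16231) = Mul(Add(17656, Add(43, 51842)), 16231) = Mul(Add(17656, 51885), 16231) = Mul(69541, 16231) = 1128719971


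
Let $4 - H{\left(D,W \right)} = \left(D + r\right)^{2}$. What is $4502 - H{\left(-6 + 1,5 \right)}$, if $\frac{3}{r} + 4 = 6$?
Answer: $\frac{18041}{4} \approx 4510.3$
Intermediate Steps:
$r = \frac{3}{2}$ ($r = \frac{3}{-4 + 6} = \frac{3}{2} \approx 1.5$)
$H{\left(D,W \right)} = 4 - \left(\frac{3}{2} + D\right)^{2}$ ($H{\left(D,W \right)} = 4 - \left(D + \frac{3}{2}\right)^{2} = 4 - \left(\frac{3}{2} + D\right)^{2}$)
$4502 - H{\left(-6 + 1,5 \right)} = 4502 - \left(4 - \frac{\left(3 + 2 \left(-6 + 1\right)\right)^{2}}{4}\right) = 4502 - \left(4 - \frac{\left(3 + 2 \left(-5\right)\right)^{2}}{4}\right) = 4502 - \left(4 - \frac{\left(3 - 10\right)^{2}}{4}\right) = 4502 - \left(4 - \frac{\left(-7\right)^{2}}{4}\right) = 4502 - \left(4 - \frac{49}{4}\right) = 4502 - - \frac{33}{4} = 4502 + \frac{33}{4} = \frac{18041}{4}$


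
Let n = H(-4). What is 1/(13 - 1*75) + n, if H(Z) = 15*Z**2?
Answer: 14879/62 ≈ 239.98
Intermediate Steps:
n = 240 (n = 15*(-4)**2 = 15*16 = 240)
1/(13 - 1*75) + n = 1/(13 - 1*75) + 240 = 1/(13 - 75) + 240 = 1/(-62) + 240 = -1/62 + 240 = 14879/62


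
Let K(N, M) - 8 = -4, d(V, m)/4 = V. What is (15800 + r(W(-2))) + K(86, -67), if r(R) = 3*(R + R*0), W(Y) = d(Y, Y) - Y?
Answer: 15786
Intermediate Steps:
d(V, m) = 4*V
K(N, M) = 4 (K(N, M) = 8 - 4 = 4)
W(Y) = 3*Y (W(Y) = 4*Y - Y = 3*Y)
r(R) = 3*R (r(R) = 3*(R + 0) = 3*R)
(15800 + r(W(-2))) + K(86, -67) = (15800 + 3*(3*(-2))) + 4 = (15800 + 3*(-6)) + 4 = (15800 - 18) + 4 = 15782 + 4 = 15786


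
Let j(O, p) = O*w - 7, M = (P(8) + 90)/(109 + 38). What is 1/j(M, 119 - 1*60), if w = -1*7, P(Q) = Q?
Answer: -3/35 ≈ -0.085714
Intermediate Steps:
w = -7
M = ⅔ (M = (8 + 90)/(109 + 38) = 98/147 = 98*(1/147) = ⅔ ≈ 0.66667)
j(O, p) = -7 - 7*O (j(O, p) = O*(-7) - 7 = -7*O - 7 = -7 - 7*O)
1/j(M, 119 - 1*60) = 1/(-7 - 7*⅔) = 1/(-7 - 14/3) = 1/(-35/3) = -3/35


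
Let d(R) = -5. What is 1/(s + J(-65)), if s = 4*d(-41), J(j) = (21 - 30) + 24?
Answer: -⅕ ≈ -0.20000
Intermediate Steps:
J(j) = 15 (J(j) = -9 + 24 = 15)
s = -20 (s = 4*(-5) = -20)
1/(s + J(-65)) = 1/(-20 + 15) = 1/(-5) = -⅕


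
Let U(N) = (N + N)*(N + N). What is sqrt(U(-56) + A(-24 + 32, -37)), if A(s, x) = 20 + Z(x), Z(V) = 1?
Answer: sqrt(12565) ≈ 112.09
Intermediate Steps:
A(s, x) = 21 (A(s, x) = 20 + 1 = 21)
U(N) = 4*N**2 (U(N) = (2*N)*(2*N) = 4*N**2)
sqrt(U(-56) + A(-24 + 32, -37)) = sqrt(4*(-56)**2 + 21) = sqrt(4*3136 + 21) = sqrt(12544 + 21) = sqrt(12565)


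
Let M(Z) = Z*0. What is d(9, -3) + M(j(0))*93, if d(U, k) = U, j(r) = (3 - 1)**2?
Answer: 9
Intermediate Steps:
j(r) = 4 (j(r) = 2**2 = 4)
M(Z) = 0
d(9, -3) + M(j(0))*93 = 9 + 0*93 = 9 + 0 = 9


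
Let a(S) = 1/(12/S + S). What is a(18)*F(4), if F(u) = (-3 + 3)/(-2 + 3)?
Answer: 0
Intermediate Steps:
F(u) = 0 (F(u) = 0/1 = 0*1 = 0)
a(S) = 1/(S + 12/S)
a(18)*F(4) = (18/(12 + 18²))*0 = (18/(12 + 324))*0 = (18/336)*0 = (18*(1/336))*0 = (3/56)*0 = 0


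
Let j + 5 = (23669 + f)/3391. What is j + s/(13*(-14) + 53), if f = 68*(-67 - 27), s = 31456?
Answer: -106625758/437439 ≈ -243.75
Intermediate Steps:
f = -6392 (f = 68*(-94) = -6392)
j = 322/3391 (j = -5 + (23669 - 6392)/3391 = -5 + 17277*(1/3391) = -5 + 17277/3391 = 322/3391 ≈ 0.094957)
j + s/(13*(-14) + 53) = 322/3391 + 31456/(13*(-14) + 53) = 322/3391 + 31456/(-182 + 53) = 322/3391 + 31456/(-129) = 322/3391 + 31456*(-1/129) = 322/3391 - 31456/129 = -106625758/437439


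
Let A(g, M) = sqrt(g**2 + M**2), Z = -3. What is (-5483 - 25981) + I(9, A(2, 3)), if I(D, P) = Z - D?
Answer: -31476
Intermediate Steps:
A(g, M) = sqrt(M**2 + g**2)
I(D, P) = -3 - D
(-5483 - 25981) + I(9, A(2, 3)) = (-5483 - 25981) + (-3 - 1*9) = -31464 + (-3 - 9) = -31464 - 12 = -31476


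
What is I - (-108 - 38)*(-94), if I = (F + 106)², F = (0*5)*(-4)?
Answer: -2488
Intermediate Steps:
F = 0 (F = 0*(-4) = 0)
I = 11236 (I = (0 + 106)² = 106² = 11236)
I - (-108 - 38)*(-94) = 11236 - (-108 - 38)*(-94) = 11236 - (-146)*(-94) = 11236 - 1*13724 = 11236 - 13724 = -2488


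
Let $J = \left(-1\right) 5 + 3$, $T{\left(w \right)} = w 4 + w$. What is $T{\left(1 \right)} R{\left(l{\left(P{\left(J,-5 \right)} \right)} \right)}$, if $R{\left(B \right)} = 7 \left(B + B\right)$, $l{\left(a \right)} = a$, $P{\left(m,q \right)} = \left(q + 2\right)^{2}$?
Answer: $630$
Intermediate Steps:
$T{\left(w \right)} = 5 w$ ($T{\left(w \right)} = 4 w + w = 5 w$)
$J = -2$ ($J = -5 + 3 = -2$)
$P{\left(m,q \right)} = \left(2 + q\right)^{2}$
$R{\left(B \right)} = 14 B$ ($R{\left(B \right)} = 7 \cdot 2 B = 14 B$)
$T{\left(1 \right)} R{\left(l{\left(P{\left(J,-5 \right)} \right)} \right)} = 5 \cdot 1 \cdot 14 \left(2 - 5\right)^{2} = 5 \cdot 14 \left(-3\right)^{2} = 5 \cdot 14 \cdot 9 = 5 \cdot 126 = 630$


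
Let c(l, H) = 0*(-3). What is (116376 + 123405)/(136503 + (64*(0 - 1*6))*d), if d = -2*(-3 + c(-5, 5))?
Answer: 79927/44733 ≈ 1.7868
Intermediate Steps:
c(l, H) = 0
d = 6 (d = -2*(-3 + 0) = -2*(-3) = 6)
(116376 + 123405)/(136503 + (64*(0 - 1*6))*d) = (116376 + 123405)/(136503 + (64*(0 - 1*6))*6) = 239781/(136503 + (64*(0 - 6))*6) = 239781/(136503 + (64*(-6))*6) = 239781/(136503 - 384*6) = 239781/(136503 - 2304) = 239781/134199 = 239781*(1/134199) = 79927/44733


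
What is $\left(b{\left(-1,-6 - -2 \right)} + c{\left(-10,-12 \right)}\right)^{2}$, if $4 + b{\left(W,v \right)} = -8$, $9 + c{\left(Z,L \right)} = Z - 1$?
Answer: $1024$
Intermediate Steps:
$c{\left(Z,L \right)} = -10 + Z$ ($c{\left(Z,L \right)} = -9 + \left(Z - 1\right) = -9 + \left(-1 + Z\right) = -10 + Z$)
$b{\left(W,v \right)} = -12$ ($b{\left(W,v \right)} = -4 - 8 = -12$)
$\left(b{\left(-1,-6 - -2 \right)} + c{\left(-10,-12 \right)}\right)^{2} = \left(-12 - 20\right)^{2} = \left(-32\right)^{2} = 1024$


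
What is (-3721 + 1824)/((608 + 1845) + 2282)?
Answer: -1897/4735 ≈ -0.40063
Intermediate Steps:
(-3721 + 1824)/((608 + 1845) + 2282) = -1897/(2453 + 2282) = -1897/4735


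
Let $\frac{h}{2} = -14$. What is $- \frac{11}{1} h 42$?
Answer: $12936$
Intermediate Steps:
$h = -28$ ($h = 2 \left(-14\right) = -28$)
$- \frac{11}{1} h 42 = - \frac{11}{1} \left(-28\right) 42 = \left(-11\right) 1 \left(-28\right) 42 = \left(-11\right) \left(-28\right) 42 = 308 \cdot 42 = 12936$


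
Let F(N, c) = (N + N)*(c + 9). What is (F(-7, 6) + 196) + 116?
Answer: 102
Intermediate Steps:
F(N, c) = 2*N*(9 + c) (F(N, c) = (2*N)*(9 + c) = 2*N*(9 + c))
(F(-7, 6) + 196) + 116 = (2*(-7)*(9 + 6) + 196) + 116 = (2*(-7)*15 + 196) + 116 = (-210 + 196) + 116 = -14 + 116 = 102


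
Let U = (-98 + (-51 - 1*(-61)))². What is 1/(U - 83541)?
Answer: -1/75797 ≈ -1.3193e-5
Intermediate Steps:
U = 7744 (U = (-98 + (-51 + 61))² = (-98 + 10)² = (-88)² = 7744)
1/(U - 83541) = 1/(7744 - 83541) = 1/(-75797) = -1/75797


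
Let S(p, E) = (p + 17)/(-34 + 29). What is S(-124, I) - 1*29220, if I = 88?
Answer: -145993/5 ≈ -29199.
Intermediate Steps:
S(p, E) = -17/5 - p/5 (S(p, E) = (17 + p)/(-5) = (17 + p)*(-1/5) = -17/5 - p/5)
S(-124, I) - 1*29220 = (-17/5 - 1/5*(-124)) - 1*29220 = (-17/5 + 124/5) - 29220 = 107/5 - 29220 = -145993/5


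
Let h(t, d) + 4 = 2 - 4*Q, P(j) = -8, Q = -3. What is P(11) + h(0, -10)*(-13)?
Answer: -138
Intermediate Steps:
h(t, d) = 10 (h(t, d) = -4 + (2 - 4*(-3)) = -4 + (2 + 12) = -4 + 14 = 10)
P(11) + h(0, -10)*(-13) = -8 + 10*(-13) = -8 - 130 = -138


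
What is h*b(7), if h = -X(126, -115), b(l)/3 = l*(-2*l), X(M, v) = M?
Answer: 37044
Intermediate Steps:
b(l) = -6*l**2 (b(l) = 3*(l*(-2*l)) = 3*(-2*l**2) = -6*l**2)
h = -126 (h = -1*126 = -126)
h*b(7) = -(-756)*7**2 = -(-756)*49 = -126*(-294) = 37044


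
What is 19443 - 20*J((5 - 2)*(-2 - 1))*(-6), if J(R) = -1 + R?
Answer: 18243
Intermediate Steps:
19443 - 20*J((5 - 2)*(-2 - 1))*(-6) = 19443 - 20*(-1 + (5 - 2)*(-2 - 1))*(-6) = 19443 - 20*(-1 + 3*(-3))*(-6) = 19443 - 20*(-1 - 9)*(-6) = 19443 - 20*(-10)*(-6) = 19443 + 200*(-6) = 19443 - 1200 = 18243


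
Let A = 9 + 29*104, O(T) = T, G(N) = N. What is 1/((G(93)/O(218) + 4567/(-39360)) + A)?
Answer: 4290240/12979308437 ≈ 0.00033054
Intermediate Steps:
A = 3025 (A = 9 + 3016 = 3025)
1/((G(93)/O(218) + 4567/(-39360)) + A) = 1/((93/218 + 4567/(-39360)) + 3025) = 1/((93*(1/218) + 4567*(-1/39360)) + 3025) = 1/((93/218 - 4567/39360) + 3025) = 1/(1332437/4290240 + 3025) = 1/(12979308437/4290240) = 4290240/12979308437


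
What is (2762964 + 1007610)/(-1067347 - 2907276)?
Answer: -3770574/3974623 ≈ -0.94866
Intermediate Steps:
(2762964 + 1007610)/(-1067347 - 2907276) = 3770574/(-3974623) = 3770574*(-1/3974623) = -3770574/3974623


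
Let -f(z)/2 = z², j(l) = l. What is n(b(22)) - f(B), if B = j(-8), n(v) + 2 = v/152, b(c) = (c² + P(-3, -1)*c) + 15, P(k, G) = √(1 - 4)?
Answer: 19651/152 + 11*I*√3/76 ≈ 129.28 + 0.25069*I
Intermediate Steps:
P(k, G) = I*√3 (P(k, G) = √(-3) = I*√3)
b(c) = 15 + c² + I*c*√3 (b(c) = (c² + (I*√3)*c) + 15 = (c² + I*c*√3) + 15 = 15 + c² + I*c*√3)
n(v) = -2 + v/152
B = -8
f(z) = -2*z²
n(b(22)) - f(B) = (-2 + (15 + 22² + I*22*√3)/152) - (-2)*(-8)² = (-2 + (15 + 484 + 22*I*√3)/152) - (-2)*64 = (-2 + (499 + 22*I*√3)/152) - 1*(-128) = (-2 + (499/152 + 11*I*√3/76)) + 128 = (195/152 + 11*I*√3/76) + 128 = 19651/152 + 11*I*√3/76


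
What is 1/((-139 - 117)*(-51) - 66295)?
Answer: -1/53239 ≈ -1.8783e-5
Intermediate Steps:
1/((-139 - 117)*(-51) - 66295) = 1/(-256*(-51) - 66295) = 1/(13056 - 66295) = 1/(-53239) = -1/53239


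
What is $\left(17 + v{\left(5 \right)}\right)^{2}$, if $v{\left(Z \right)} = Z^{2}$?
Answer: $1764$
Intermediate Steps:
$\left(17 + v{\left(5 \right)}\right)^{2} = \left(17 + 5^{2}\right)^{2} = \left(17 + 25\right)^{2} = 42^{2} = 1764$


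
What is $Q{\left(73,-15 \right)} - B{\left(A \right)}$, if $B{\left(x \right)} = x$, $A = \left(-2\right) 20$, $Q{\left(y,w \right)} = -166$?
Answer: $-126$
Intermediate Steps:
$A = -40$
$Q{\left(73,-15 \right)} - B{\left(A \right)} = -166 - -40 = -166 + 40 = -126$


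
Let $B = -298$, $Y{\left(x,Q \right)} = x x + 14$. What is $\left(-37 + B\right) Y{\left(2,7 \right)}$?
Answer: $-6030$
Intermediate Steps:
$Y{\left(x,Q \right)} = 14 + x^{2}$ ($Y{\left(x,Q \right)} = x^{2} + 14 = 14 + x^{2}$)
$\left(-37 + B\right) Y{\left(2,7 \right)} = \left(-37 - 298\right) \left(14 + 2^{2}\right) = - 335 \left(14 + 4\right) = \left(-335\right) 18 = -6030$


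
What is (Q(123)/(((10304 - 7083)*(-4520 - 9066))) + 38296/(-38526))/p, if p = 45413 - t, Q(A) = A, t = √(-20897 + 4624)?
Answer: -5436121243850983/248354498868177109668 - 119704076891*I*√16273/248354498868177109668 ≈ -2.1889e-5 - 6.1485e-8*I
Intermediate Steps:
t = I*√16273 (t = √(-16273) = I*√16273 ≈ 127.57*I)
p = 45413 - I*√16273 ≈ 45413.0 - 127.57*I
(Q(123)/(((10304 - 7083)*(-4520 - 9066))) + 38296/(-38526))/p = (123/(((10304 - 7083)*(-4520 - 9066))) + 38296/(-38526))/(45413 - I*√16273) = (123/((3221*(-13586))) + 38296*(-1/38526))/(45413 - I*√16273) = (123/(-43760506) - 19148/19263)/(45413 - I*√16273) = (123*(-1/43760506) - 19148/19263)/(45413 - I*√16273) = (-123/43760506 - 19148/19263)/(45413 - I*√16273) = -837928538237/(842958627078*(45413 - I*√16273))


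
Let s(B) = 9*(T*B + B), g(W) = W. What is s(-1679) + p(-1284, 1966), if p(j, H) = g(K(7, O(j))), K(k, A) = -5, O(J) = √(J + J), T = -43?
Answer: 634657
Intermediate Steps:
O(J) = √2*√J (O(J) = √(2*J) = √2*√J)
s(B) = -378*B (s(B) = 9*(-43*B + B) = 9*(-42*B) = -378*B)
p(j, H) = -5
s(-1679) + p(-1284, 1966) = -378*(-1679) - 5 = 634662 - 5 = 634657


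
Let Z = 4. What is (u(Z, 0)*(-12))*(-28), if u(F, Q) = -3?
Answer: -1008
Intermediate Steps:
(u(Z, 0)*(-12))*(-28) = -3*(-12)*(-28) = 36*(-28) = -1008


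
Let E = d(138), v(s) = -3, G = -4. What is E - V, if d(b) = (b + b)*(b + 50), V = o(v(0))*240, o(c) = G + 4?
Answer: 51888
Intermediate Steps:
o(c) = 0 (o(c) = -4 + 4 = 0)
V = 0 (V = 0*240 = 0)
d(b) = 2*b*(50 + b) (d(b) = (2*b)*(50 + b) = 2*b*(50 + b))
E = 51888 (E = 2*138*(50 + 138) = 2*138*188 = 51888)
E - V = 51888 - 1*0 = 51888 + 0 = 51888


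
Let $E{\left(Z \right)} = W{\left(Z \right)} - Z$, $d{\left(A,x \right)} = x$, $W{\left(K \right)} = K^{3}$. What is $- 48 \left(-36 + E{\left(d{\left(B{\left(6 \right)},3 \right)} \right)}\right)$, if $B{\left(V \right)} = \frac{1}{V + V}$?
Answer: $576$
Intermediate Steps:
$B{\left(V \right)} = \frac{1}{2 V}$
$E{\left(Z \right)} = Z^{3} - Z$
$- 48 \left(-36 + E{\left(d{\left(B{\left(6 \right)},3 \right)} \right)}\right) = - 48 \left(-36 + \left(3^{3} - 3\right)\right) = - 48 \left(-36 + \left(27 - 3\right)\right) = - 48 \left(-36 + 24\right) = \left(-48\right) \left(-12\right) = 576$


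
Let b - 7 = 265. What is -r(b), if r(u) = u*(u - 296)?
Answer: 6528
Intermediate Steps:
b = 272 (b = 7 + 265 = 272)
r(u) = u*(-296 + u)
-r(b) = -272*(-296 + 272) = -272*(-24) = -1*(-6528) = 6528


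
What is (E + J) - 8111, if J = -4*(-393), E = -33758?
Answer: -40297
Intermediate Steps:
J = 1572
(E + J) - 8111 = (-33758 + 1572) - 8111 = -32186 - 8111 = -40297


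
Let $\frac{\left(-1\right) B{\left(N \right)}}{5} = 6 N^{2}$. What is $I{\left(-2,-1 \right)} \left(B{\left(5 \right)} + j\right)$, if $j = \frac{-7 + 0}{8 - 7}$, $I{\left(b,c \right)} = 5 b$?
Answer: $7570$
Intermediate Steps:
$B{\left(N \right)} = - 30 N^{2}$ ($B{\left(N \right)} = - 5 \cdot 6 N^{2} = - 30 N^{2}$)
$j = -7$ ($j = - \frac{7}{1} = \left(-7\right) 1 = -7$)
$I{\left(-2,-1 \right)} \left(B{\left(5 \right)} + j\right) = 5 \left(-2\right) \left(- 30 \cdot 5^{2} - 7\right) = - 10 \left(\left(-30\right) 25 - 7\right) = - 10 \left(-750 - 7\right) = \left(-10\right) \left(-757\right) = 7570$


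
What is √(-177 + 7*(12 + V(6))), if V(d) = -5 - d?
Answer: I*√170 ≈ 13.038*I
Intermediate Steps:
√(-177 + 7*(12 + V(6))) = √(-177 + 7*(12 + (-5 - 1*6))) = √(-177 + 7*(12 + (-5 - 6))) = √(-177 + 7*(12 - 11)) = √(-177 + 7*1) = √(-177 + 7) = √(-170) = I*√170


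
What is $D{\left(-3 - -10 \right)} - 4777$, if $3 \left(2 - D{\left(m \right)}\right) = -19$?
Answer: $- \frac{14306}{3} \approx -4768.7$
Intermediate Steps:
$D{\left(m \right)} = \frac{25}{3}$ ($D{\left(m \right)} = 2 - - \frac{19}{3} = 2 + \frac{19}{3} = \frac{25}{3}$)
$D{\left(-3 - -10 \right)} - 4777 = \frac{25}{3} - 4777 = - \frac{14306}{3}$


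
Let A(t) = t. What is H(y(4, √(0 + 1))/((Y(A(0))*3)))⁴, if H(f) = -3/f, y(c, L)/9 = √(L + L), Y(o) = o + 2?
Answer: 4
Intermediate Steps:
Y(o) = 2 + o
y(c, L) = 9*√2*√L (y(c, L) = 9*√(L + L) = 9*√(2*L) = 9*(√2*√L) = 9*√2*√L)
H(y(4, √(0 + 1))/((Y(A(0))*3)))⁴ = (-3*√2*(2 + 0)/(6*(0 + 1)^(¼)))⁴ = (-3*√2/3)⁴ = (-√2)⁴ = 4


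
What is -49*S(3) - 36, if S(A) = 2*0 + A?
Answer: -183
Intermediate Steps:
S(A) = A (S(A) = 0 + A = A)
-49*S(3) - 36 = -49*3 - 36 = -147 - 36 = -183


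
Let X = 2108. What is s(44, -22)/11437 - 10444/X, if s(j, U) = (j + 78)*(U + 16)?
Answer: -30247771/6027299 ≈ -5.0185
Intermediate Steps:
s(j, U) = (16 + U)*(78 + j) (s(j, U) = (78 + j)*(16 + U) = (16 + U)*(78 + j))
s(44, -22)/11437 - 10444/X = (1248 + 16*44 + 78*(-22) - 22*44)/11437 - 10444/2108 = (1248 + 704 - 1716 - 968)*(1/11437) - 10444*1/2108 = -732*1/11437 - 2611/527 = -732/11437 - 2611/527 = -30247771/6027299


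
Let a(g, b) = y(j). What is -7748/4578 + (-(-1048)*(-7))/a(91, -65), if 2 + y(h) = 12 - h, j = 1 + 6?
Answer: -5601242/2289 ≈ -2447.0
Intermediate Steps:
j = 7
y(h) = 10 - h (y(h) = -2 + (12 - h) = 10 - h)
a(g, b) = 3 (a(g, b) = 10 - 1*7 = 10 - 7 = 3)
-7748/4578 + (-(-1048)*(-7))/a(91, -65) = -7748/4578 - (-1048)*(-7)/3 = -7748*1/4578 - 1048*7*(1/3) = -3874/2289 - 7336*1/3 = -3874/2289 - 7336/3 = -5601242/2289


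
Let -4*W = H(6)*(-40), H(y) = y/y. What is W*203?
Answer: 2030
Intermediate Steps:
H(y) = 1
W = 10 (W = -(-40)/4 = -¼*(-40) = 10)
W*203 = 10*203 = 2030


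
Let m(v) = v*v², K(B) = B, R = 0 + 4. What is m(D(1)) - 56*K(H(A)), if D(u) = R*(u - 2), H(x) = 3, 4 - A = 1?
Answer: -232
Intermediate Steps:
A = 3 (A = 4 - 1*1 = 4 - 1 = 3)
R = 4
D(u) = -8 + 4*u (D(u) = 4*(u - 2) = 4*(-2 + u) = -8 + 4*u)
m(v) = v³
m(D(1)) - 56*K(H(A)) = (-8 + 4*1)³ - 56*3 = (-8 + 4)³ - 168 = (-4)³ - 168 = -64 - 168 = -232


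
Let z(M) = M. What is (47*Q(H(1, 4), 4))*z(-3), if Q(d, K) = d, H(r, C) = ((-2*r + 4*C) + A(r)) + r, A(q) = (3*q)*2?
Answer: -2961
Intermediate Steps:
A(q) = 6*q
H(r, C) = 4*C + 5*r (H(r, C) = ((-2*r + 4*C) + 6*r) + r = (4*C + 4*r) + r = 4*C + 5*r)
(47*Q(H(1, 4), 4))*z(-3) = (47*(4*4 + 5*1))*(-3) = (47*(16 + 5))*(-3) = (47*21)*(-3) = 987*(-3) = -2961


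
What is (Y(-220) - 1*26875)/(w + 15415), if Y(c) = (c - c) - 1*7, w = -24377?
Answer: 13441/4481 ≈ 2.9996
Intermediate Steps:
Y(c) = -7 (Y(c) = 0 - 7 = -7)
(Y(-220) - 1*26875)/(w + 15415) = (-7 - 1*26875)/(-24377 + 15415) = (-7 - 26875)/(-8962) = -26882*(-1/8962) = 13441/4481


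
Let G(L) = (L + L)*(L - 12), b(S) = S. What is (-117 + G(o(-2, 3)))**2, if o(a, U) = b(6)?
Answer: 35721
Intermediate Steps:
o(a, U) = 6
G(L) = 2*L*(-12 + L) (G(L) = (2*L)*(-12 + L) = 2*L*(-12 + L))
(-117 + G(o(-2, 3)))**2 = (-117 + 2*6*(-12 + 6))**2 = (-117 + 2*6*(-6))**2 = (-117 - 72)**2 = (-189)**2 = 35721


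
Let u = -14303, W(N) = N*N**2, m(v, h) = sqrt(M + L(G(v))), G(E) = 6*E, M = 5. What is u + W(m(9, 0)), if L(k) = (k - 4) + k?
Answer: -14303 + 109*sqrt(109) ≈ -13165.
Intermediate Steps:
L(k) = -4 + 2*k (L(k) = (-4 + k) + k = -4 + 2*k)
m(v, h) = sqrt(1 + 12*v) (m(v, h) = sqrt(5 + (-4 + 2*(6*v))) = sqrt(5 + (-4 + 12*v)) = sqrt(1 + 12*v))
W(N) = N**3
u + W(m(9, 0)) = -14303 + (sqrt(1 + 12*9))**3 = -14303 + (sqrt(1 + 108))**3 = -14303 + (sqrt(109))**3 = -14303 + 109*sqrt(109)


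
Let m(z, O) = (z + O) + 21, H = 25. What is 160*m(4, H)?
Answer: 8000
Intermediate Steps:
m(z, O) = 21 + O + z (m(z, O) = (O + z) + 21 = 21 + O + z)
160*m(4, H) = 160*(21 + 25 + 4) = 160*50 = 8000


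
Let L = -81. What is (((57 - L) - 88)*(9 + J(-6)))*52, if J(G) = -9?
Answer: 0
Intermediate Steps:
(((57 - L) - 88)*(9 + J(-6)))*52 = (((57 - 1*(-81)) - 88)*(9 - 9))*52 = (((57 + 81) - 88)*0)*52 = ((138 - 88)*0)*52 = (50*0)*52 = 0*52 = 0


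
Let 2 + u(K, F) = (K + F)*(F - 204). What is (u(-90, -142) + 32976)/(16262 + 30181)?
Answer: 113246/46443 ≈ 2.4384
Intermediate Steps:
u(K, F) = -2 + (-204 + F)*(F + K) (u(K, F) = -2 + (K + F)*(F - 204) = -2 + (F + K)*(-204 + F) = -2 + (-204 + F)*(F + K))
(u(-90, -142) + 32976)/(16262 + 30181) = ((-2 + (-142)² - 204*(-142) - 204*(-90) - 142*(-90)) + 32976)/(16262 + 30181) = ((-2 + 20164 + 28968 + 18360 + 12780) + 32976)/46443 = (80270 + 32976)*(1/46443) = 113246*(1/46443) = 113246/46443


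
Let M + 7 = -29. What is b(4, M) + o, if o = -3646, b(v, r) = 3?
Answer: -3643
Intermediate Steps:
M = -36 (M = -7 - 29 = -36)
b(4, M) + o = 3 - 3646 = -3643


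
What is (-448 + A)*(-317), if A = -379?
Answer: 262159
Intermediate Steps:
(-448 + A)*(-317) = (-448 - 379)*(-317) = -827*(-317) = 262159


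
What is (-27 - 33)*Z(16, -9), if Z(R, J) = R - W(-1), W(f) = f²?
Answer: -900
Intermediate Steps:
Z(R, J) = -1 + R (Z(R, J) = R - 1*(-1)² = R - 1*1 = R - 1 = -1 + R)
(-27 - 33)*Z(16, -9) = (-27 - 33)*(-1 + 16) = -60*15 = -900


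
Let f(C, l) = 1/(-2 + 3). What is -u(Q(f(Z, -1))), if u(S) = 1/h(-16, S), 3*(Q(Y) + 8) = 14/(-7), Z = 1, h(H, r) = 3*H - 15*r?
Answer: -1/82 ≈ -0.012195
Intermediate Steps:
h(H, r) = -15*r + 3*H
f(C, l) = 1 (f(C, l) = 1/1 = 1)
Q(Y) = -26/3 (Q(Y) = -8 + (14/(-7))/3 = -8 + (14*(-⅐))/3 = -8 + (⅓)*(-2) = -8 - ⅔ = -26/3)
u(S) = 1/(-48 - 15*S) (u(S) = 1/(-15*S + 3*(-16)) = 1/(-15*S - 48) = 1/(-48 - 15*S))
-u(Q(f(Z, -1))) = -(-1)/(48 + 15*(-26/3)) = -(-1)/(48 - 130) = -(-1)/(-82) = -(-1)*(-1)/82 = -1*1/82 = -1/82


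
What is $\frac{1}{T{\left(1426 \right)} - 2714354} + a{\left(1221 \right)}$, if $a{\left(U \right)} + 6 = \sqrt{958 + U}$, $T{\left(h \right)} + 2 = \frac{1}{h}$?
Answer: $- \frac{23224031356}{3870671655} + \sqrt{2179} \approx 40.68$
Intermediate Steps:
$T{\left(h \right)} = -2 + \frac{1}{h}$
$a{\left(U \right)} = -6 + \sqrt{958 + U}$
$\frac{1}{T{\left(1426 \right)} - 2714354} + a{\left(1221 \right)} = \frac{1}{\left(-2 + \frac{1}{1426}\right) - 2714354} - \left(6 - \sqrt{958 + 1221}\right) = \frac{1}{\left(-2 + \frac{1}{1426}\right) - 2714354} - \left(6 - \sqrt{2179}\right) = \frac{1}{- \frac{2851}{1426} - 2714354} - \left(6 - \sqrt{2179}\right) = \frac{1}{- \frac{3870671655}{1426}} - \left(6 - \sqrt{2179}\right) = - \frac{1426}{3870671655} - \left(6 - \sqrt{2179}\right) = - \frac{23224031356}{3870671655} + \sqrt{2179}$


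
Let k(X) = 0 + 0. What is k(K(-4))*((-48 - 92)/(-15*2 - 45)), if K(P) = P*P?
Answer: 0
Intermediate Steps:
K(P) = P²
k(X) = 0
k(K(-4))*((-48 - 92)/(-15*2 - 45)) = 0*((-48 - 92)/(-15*2 - 45)) = 0*(-140/(-30 - 45)) = 0*(-140/(-75)) = 0*(-140*(-1/75)) = 0*(28/15) = 0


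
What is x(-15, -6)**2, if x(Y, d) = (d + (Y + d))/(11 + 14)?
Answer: 729/625 ≈ 1.1664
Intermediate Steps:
x(Y, d) = Y/25 + 2*d/25 (x(Y, d) = (Y + 2*d)/25 = (Y + 2*d)*(1/25) = Y/25 + 2*d/25)
x(-15, -6)**2 = ((1/25)*(-15) + (2/25)*(-6))**2 = (-3/5 - 12/25)**2 = (-27/25)**2 = 729/625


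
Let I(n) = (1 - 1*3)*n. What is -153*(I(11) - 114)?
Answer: 20808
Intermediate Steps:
I(n) = -2*n (I(n) = (1 - 3)*n = -2*n)
-153*(I(11) - 114) = -153*(-2*11 - 114) = -153*(-22 - 114) = -153*(-136) = 20808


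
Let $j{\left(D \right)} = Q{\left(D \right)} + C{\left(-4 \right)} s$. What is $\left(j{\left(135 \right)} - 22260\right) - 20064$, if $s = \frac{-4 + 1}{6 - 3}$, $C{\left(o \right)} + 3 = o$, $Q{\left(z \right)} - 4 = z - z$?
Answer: $-42313$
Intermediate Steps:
$Q{\left(z \right)} = 4$ ($Q{\left(z \right)} = 4 + \left(z - z\right) = 4 + 0 = 4$)
$C{\left(o \right)} = -3 + o$
$s = -1$ ($s = - \frac{3}{3} = \left(-3\right) \frac{1}{3} = -1$)
$j{\left(D \right)} = 11$ ($j{\left(D \right)} = 4 + \left(-3 - 4\right) \left(-1\right) = 4 - -7 = 4 + 7 = 11$)
$\left(j{\left(135 \right)} - 22260\right) - 20064 = \left(11 - 22260\right) - 20064 = -22249 - 20064 = -42313$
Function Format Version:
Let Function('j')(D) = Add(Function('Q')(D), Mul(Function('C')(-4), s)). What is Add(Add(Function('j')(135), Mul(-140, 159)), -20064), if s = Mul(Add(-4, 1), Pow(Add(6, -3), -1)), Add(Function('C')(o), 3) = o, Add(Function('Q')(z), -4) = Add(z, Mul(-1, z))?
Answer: -42313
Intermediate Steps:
Function('Q')(z) = 4 (Function('Q')(z) = Add(4, Add(z, Mul(-1, z))) = Add(4, 0) = 4)
Function('C')(o) = Add(-3, o)
s = -1 (s = Mul(-3, Pow(3, -1)) = Mul(-3, Rational(1, 3)) = -1)
Function('j')(D) = 11 (Function('j')(D) = Add(4, Mul(Add(-3, -4), -1)) = Add(4, Mul(-7, -1)) = Add(4, 7) = 11)
Add(Add(Function('j')(135), Mul(-140, 159)), -20064) = Add(Add(11, Mul(-140, 159)), -20064) = Add(Add(11, -22260), -20064) = Add(-22249, -20064) = -42313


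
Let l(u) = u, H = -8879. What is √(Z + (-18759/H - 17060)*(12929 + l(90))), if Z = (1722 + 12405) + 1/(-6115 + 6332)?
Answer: I*√4877936181430121481/148211 ≈ 14902.0*I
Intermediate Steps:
Z = 3065560/217 (Z = 14127 + 1/217 = 3065560/217 ≈ 14127.)
√(Z + (-18759/H - 17060)*(12929 + l(90))) = √(3065560/217 + (-18759/(-8879) - 17060)*(12929 + 90)) = √(3065560/217 + (-18759*(-1/8879) - 17060)*13019) = √(3065560/217 + (1443/683 - 17060)*13019) = √(3065560/217 - 11650537/683*13019) = √(3065560/217 - 151678341203/683) = √(-32912106263571/148211) = I*√4877936181430121481/148211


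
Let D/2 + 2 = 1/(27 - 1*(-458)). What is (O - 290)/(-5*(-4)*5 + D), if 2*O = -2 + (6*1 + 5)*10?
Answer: -57230/23281 ≈ -2.4582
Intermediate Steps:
O = 54 (O = (-2 + (6*1 + 5)*10)/2 = (-2 + (6 + 5)*10)/2 = (-2 + 11*10)/2 = (-2 + 110)/2 = (½)*108 = 54)
D = -1938/485 (D = -4 + 2/(27 - 1*(-458)) = -4 + 2/(27 + 458) = -4 + 2/485 = -1938/485 ≈ -3.9959)
(O - 290)/(-5*(-4)*5 + D) = (54 - 290)/(-5*(-4)*5 - 1938/485) = -236/(20*5 - 1938/485) = -236/(100 - 1938/485) = -236/46562/485 = -236*485/46562 = -57230/23281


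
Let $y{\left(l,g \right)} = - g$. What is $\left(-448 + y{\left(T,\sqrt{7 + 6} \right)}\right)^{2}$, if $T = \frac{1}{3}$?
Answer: $\left(448 + \sqrt{13}\right)^{2} \approx 2.0395 \cdot 10^{5}$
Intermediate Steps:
$T = \frac{1}{3} \approx 0.33333$
$\left(-448 + y{\left(T,\sqrt{7 + 6} \right)}\right)^{2} = \left(-448 - \sqrt{7 + 6}\right)^{2} = \left(-448 - \sqrt{13}\right)^{2}$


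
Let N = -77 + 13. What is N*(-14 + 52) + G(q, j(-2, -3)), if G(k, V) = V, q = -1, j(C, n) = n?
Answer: -2435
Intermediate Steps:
N = -64
N*(-14 + 52) + G(q, j(-2, -3)) = -64*(-14 + 52) - 3 = -64*38 - 3 = -2432 - 3 = -2435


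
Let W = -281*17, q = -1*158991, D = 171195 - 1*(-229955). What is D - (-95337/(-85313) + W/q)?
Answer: 5441182706995282/13563999183 ≈ 4.0115e+5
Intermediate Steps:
D = 401150 (D = 171195 + 229955 = 401150)
q = -158991
W = -4777
D - (-95337/(-85313) + W/q) = 401150 - (-95337/(-85313) - 4777/(-158991)) = 401150 - (-95337*(-1/85313) - 4777*(-1/158991)) = 401150 - (95337/85313 + 4777/158991) = 401150 - 1*15565265168/13563999183 = 401150 - 15565265168/13563999183 = 5441182706995282/13563999183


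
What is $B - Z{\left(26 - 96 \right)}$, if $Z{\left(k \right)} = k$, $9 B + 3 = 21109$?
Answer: $\frac{21736}{9} \approx 2415.1$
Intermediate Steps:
$B = \frac{21106}{9}$ ($B = - \frac{1}{3} + \frac{1}{9} \cdot 21109 = - \frac{1}{3} + \frac{21109}{9} = \frac{21106}{9} \approx 2345.1$)
$B - Z{\left(26 - 96 \right)} = \frac{21106}{9} - \left(26 - 96\right) = \frac{21106}{9} - -70 = \frac{21106}{9} + 70 = \frac{21736}{9}$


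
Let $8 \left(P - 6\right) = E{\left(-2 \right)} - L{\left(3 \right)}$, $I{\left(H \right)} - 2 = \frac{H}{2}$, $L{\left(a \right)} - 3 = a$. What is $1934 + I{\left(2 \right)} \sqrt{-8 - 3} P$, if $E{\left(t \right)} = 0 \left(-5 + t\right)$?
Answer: $1934 + \frac{63 i \sqrt{11}}{4} \approx 1934.0 + 52.237 i$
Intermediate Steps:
$L{\left(a \right)} = 3 + a$
$I{\left(H \right)} = 2 + \frac{H}{2}$
$E{\left(t \right)} = 0$
$P = \frac{21}{4}$ ($P = 6 + \frac{0 - \left(3 + 3\right)}{8} = 6 + \frac{0 - 6}{8} = 6 + \frac{1}{8} \left(-6\right) = 6 - \frac{3}{4} = \frac{21}{4} \approx 5.25$)
$1934 + I{\left(2 \right)} \sqrt{-8 - 3} P = 1934 + \left(2 + \frac{1}{2} \cdot 2\right) \sqrt{-8 - 3} \cdot \frac{21}{4} = 1934 + \left(2 + 1\right) \sqrt{-11} \cdot \frac{21}{4} = 1934 + 3 i \sqrt{11} \cdot \frac{21}{4} = 1934 + \frac{63 i \sqrt{11}}{4}$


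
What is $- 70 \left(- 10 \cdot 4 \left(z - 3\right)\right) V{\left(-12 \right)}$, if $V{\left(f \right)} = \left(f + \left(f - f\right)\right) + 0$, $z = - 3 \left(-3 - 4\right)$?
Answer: $-604800$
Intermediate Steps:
$z = 21$ ($z = \left(-3\right) \left(-7\right) = 21$)
$V{\left(f \right)} = f$ ($V{\left(f \right)} = \left(f + 0\right) + 0 = f + 0 = f$)
$- 70 \left(- 10 \cdot 4 \left(z - 3\right)\right) V{\left(-12 \right)} = - 70 \left(- 10 \cdot 4 \left(21 - 3\right)\right) \left(-12\right) = - 70 \left(- 10 \cdot 4 \cdot 18\right) \left(-12\right) = - 70 \left(\left(-10\right) 72\right) \left(-12\right) = \left(-70\right) \left(-720\right) \left(-12\right) = 50400 \left(-12\right) = -604800$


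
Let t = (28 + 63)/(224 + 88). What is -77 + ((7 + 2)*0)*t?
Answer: -77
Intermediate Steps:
t = 7/24 (t = 91/312 = 91*(1/312) = 7/24 ≈ 0.29167)
-77 + ((7 + 2)*0)*t = -77 + ((7 + 2)*0)*(7/24) = -77 + (9*0)*(7/24) = -77 + 0*(7/24) = -77 + 0 = -77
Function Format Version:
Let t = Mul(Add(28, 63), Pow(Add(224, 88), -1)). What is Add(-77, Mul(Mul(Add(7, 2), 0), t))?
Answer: -77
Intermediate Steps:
t = Rational(7, 24) (t = Mul(91, Pow(312, -1)) = Mul(91, Rational(1, 312)) = Rational(7, 24) ≈ 0.29167)
Add(-77, Mul(Mul(Add(7, 2), 0), t)) = Add(-77, Mul(Mul(Add(7, 2), 0), Rational(7, 24))) = Add(-77, Mul(Mul(9, 0), Rational(7, 24))) = Add(-77, Mul(0, Rational(7, 24))) = Add(-77, 0) = -77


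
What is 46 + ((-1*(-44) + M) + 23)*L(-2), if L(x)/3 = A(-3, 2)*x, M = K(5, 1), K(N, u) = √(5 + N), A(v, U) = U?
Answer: -758 - 12*√10 ≈ -795.95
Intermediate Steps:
M = √10 (M = √(5 + 5) = √10 ≈ 3.1623)
L(x) = 6*x (L(x) = 3*(2*x) = 6*x)
46 + ((-1*(-44) + M) + 23)*L(-2) = 46 + ((-1*(-44) + √10) + 23)*(6*(-2)) = 46 + ((44 + √10) + 23)*(-12) = 46 + (67 + √10)*(-12) = 46 + (-804 - 12*√10) = -758 - 12*√10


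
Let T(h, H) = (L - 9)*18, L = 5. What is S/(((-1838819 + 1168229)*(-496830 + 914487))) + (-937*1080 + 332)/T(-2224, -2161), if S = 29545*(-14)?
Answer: 787037051259175/56015321526 ≈ 14050.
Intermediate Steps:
S = -413630
T(h, H) = -72 (T(h, H) = (5 - 9)*18 = -4*18 = -72)
S/(((-1838819 + 1168229)*(-496830 + 914487))) + (-937*1080 + 332)/T(-2224, -2161) = -413630*1/((-1838819 + 1168229)*(-496830 + 914487)) + (-937*1080 + 332)/(-72) = -413630/((-670590*417657)) + (-1011960 + 332)*(-1/72) = -413630/(-280076607630) - 1011628*(-1/72) = -413630*(-1/280076607630) + 252907/18 = 41363/28007660763 + 252907/18 = 787037051259175/56015321526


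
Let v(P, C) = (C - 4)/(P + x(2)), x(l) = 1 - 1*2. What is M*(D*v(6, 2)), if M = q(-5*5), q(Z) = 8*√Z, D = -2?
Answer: 32*I ≈ 32.0*I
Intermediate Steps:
x(l) = -1 (x(l) = 1 - 2 = -1)
M = 40*I (M = 8*√(-5*5) = 8*√(-25) = 8*(5*I) = 40*I ≈ 40.0*I)
v(P, C) = (-4 + C)/(-1 + P) (v(P, C) = (C - 4)/(P - 1) = (-4 + C)/(-1 + P))
M*(D*v(6, 2)) = (40*I)*(-2*(-4 + 2)/(-1 + 6)) = (40*I)*(-2*(-2)/5) = (40*I)*(-2*(-⅖)) = (40*I)*(⅘) = 32*I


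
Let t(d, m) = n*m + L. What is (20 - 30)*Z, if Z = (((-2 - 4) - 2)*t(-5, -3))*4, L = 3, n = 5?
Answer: -3840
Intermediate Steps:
t(d, m) = 3 + 5*m (t(d, m) = 5*m + 3 = 3 + 5*m)
Z = 384 (Z = (((-2 - 4) - 2)*(3 + 5*(-3)))*4 = ((-6 - 2)*(3 - 15))*4 = -8*(-12)*4 = 96*4 = 384)
(20 - 30)*Z = (20 - 30)*384 = -10*384 = -3840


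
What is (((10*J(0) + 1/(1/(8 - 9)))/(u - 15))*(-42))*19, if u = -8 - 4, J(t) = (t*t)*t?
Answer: -266/9 ≈ -29.556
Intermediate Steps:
J(t) = t³ (J(t) = t²*t = t³)
u = -12
(((10*J(0) + 1/(1/(8 - 9)))/(u - 15))*(-42))*19 = (((10*0³ + 1/(1/(8 - 9)))/(-12 - 15))*(-42))*19 = (((10*0 + 1/(1/(-1)))/(-27))*(-42))*19 = (((0 + 1/(-1))*(-1/27))*(-42))*19 = (((0 - 1)*(-1/27))*(-42))*19 = (-1*(-1/27)*(-42))*19 = ((1/27)*(-42))*19 = -14/9*19 = -266/9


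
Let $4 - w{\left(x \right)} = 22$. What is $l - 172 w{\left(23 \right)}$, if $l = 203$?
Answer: $3299$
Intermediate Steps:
$w{\left(x \right)} = -18$ ($w{\left(x \right)} = 4 - 22 = -18$)
$l - 172 w{\left(23 \right)} = 203 - -3096 = 203 + 3096 = 3299$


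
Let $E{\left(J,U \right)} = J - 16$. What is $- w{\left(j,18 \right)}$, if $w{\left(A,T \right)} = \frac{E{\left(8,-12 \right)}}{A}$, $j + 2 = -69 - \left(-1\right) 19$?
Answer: $- \frac{2}{13} \approx -0.15385$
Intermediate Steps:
$j = -52$ ($j = -2 - \left(69 - 19\right) = -2 - 50 = -52$)
$E{\left(J,U \right)} = -16 + J$
$w{\left(A,T \right)} = - \frac{8}{A}$ ($w{\left(A,T \right)} = \frac{-16 + 8}{A} = - \frac{8}{A}$)
$- w{\left(j,18 \right)} = - \frac{-8}{-52} = - \frac{\left(-8\right) \left(-1\right)}{52} = \left(-1\right) \frac{2}{13} = - \frac{2}{13}$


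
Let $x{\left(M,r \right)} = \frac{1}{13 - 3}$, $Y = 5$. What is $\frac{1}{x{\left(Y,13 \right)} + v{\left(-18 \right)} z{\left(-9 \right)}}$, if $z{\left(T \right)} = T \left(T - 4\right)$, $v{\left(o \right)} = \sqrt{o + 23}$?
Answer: $- \frac{10}{6844499} + \frac{11700 \sqrt{5}}{6844499} \approx 0.0038209$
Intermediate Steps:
$v{\left(o \right)} = \sqrt{23 + o}$
$z{\left(T \right)} = T \left(-4 + T\right)$
$x{\left(M,r \right)} = \frac{1}{10}$
$\frac{1}{x{\left(Y,13 \right)} + v{\left(-18 \right)} z{\left(-9 \right)}} = \frac{1}{\frac{1}{10} + \sqrt{23 - 18} \left(- 9 \left(-4 - 9\right)\right)} = \frac{1}{\frac{1}{10} + \sqrt{5} \left(\left(-9\right) \left(-13\right)\right)} = \frac{1}{\frac{1}{10} + \sqrt{5} \cdot 117} = \frac{1}{\frac{1}{10} + 117 \sqrt{5}}$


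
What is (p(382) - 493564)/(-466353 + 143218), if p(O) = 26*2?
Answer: 493512/323135 ≈ 1.5273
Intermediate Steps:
p(O) = 52
(p(382) - 493564)/(-466353 + 143218) = (52 - 493564)/(-466353 + 143218) = -493512/(-323135) = -493512*(-1/323135) = 493512/323135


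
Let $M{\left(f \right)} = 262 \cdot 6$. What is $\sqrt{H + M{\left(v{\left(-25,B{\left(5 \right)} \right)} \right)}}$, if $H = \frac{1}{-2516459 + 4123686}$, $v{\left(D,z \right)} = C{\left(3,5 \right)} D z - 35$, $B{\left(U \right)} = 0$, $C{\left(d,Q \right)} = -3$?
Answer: $\frac{\sqrt{4060756807226815}}{1607227} \approx 39.648$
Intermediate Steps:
$v{\left(D,z \right)} = -35 - 3 D z$ ($v{\left(D,z \right)} = - 3 D z - 35 = -35 - 3 D z$)
$M{\left(f \right)} = 1572$
$H = \frac{1}{1607227} \approx 6.2219 \cdot 10^{-7}$
$\sqrt{H + M{\left(v{\left(-25,B{\left(5 \right)} \right)} \right)}} = \sqrt{\frac{1}{1607227} + 1572} = \sqrt{\frac{2526560845}{1607227}} = \frac{\sqrt{4060756807226815}}{1607227}$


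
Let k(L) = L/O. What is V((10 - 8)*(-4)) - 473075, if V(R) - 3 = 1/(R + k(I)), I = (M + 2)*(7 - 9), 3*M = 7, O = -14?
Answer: -73326181/155 ≈ -4.7307e+5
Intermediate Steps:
M = 7/3 (M = (⅓)*7 = 7/3 ≈ 2.3333)
I = -26/3 (I = (7/3 + 2)*(7 - 9) = (13/3)*(-2) = -26/3 ≈ -8.6667)
k(L) = -L/14 (k(L) = L/(-14) = L*(-1/14) = -L/14)
V(R) = 3 + 1/(13/21 + R) (V(R) = 3 + 1/(R - 1/14*(-26/3)) = 3 + 1/(R + 13/21) = 3 + 1/(13/21 + R))
V((10 - 8)*(-4)) - 473075 = 3*(20 + 21*((10 - 8)*(-4)))/(13 + 21*((10 - 8)*(-4))) - 473075 = 3*(20 + 21*(2*(-4)))/(13 + 21*(2*(-4))) - 473075 = 3*(20 + 21*(-8))/(13 + 21*(-8)) - 473075 = 3*(20 - 168)/(13 - 168) - 473075 = 3*(-148)/(-155) - 473075 = 3*(-1/155)*(-148) - 473075 = 444/155 - 473075 = -73326181/155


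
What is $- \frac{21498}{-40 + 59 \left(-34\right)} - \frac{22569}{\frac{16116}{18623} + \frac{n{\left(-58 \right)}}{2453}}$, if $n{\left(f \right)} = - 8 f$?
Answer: $- \frac{31945370557081}{1493382220} \approx -21391.0$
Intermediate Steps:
$- \frac{21498}{-40 + 59 \left(-34\right)} - \frac{22569}{\frac{16116}{18623} + \frac{n{\left(-58 \right)}}{2453}} = - \frac{21498}{-40 + 59 \left(-34\right)} - \frac{22569}{\frac{16116}{18623} + \frac{\left(-8\right) \left(-58\right)}{2453}} = - \frac{21498}{-40 - 2006} - \frac{22569}{16116 \cdot \frac{1}{18623} + 464 \cdot \frac{1}{2453}} = - \frac{21498}{-2046} - \frac{22569}{\frac{16116}{18623} + \frac{464}{2453}} = \left(-21498\right) \left(- \frac{1}{2046}\right) - \frac{22569}{\frac{4379420}{4152929}} = \frac{3583}{341} - \frac{93727454601}{4379420} = - \frac{31945370557081}{1493382220}$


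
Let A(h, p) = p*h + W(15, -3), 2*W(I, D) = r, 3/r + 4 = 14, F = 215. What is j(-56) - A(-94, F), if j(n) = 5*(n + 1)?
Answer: 398697/20 ≈ 19935.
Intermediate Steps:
r = 3/10 (r = 3/(-4 + 14) = 3/10 ≈ 0.30000)
W(I, D) = 3/20 (W(I, D) = (1/2)*(3/10) = 3/20)
j(n) = 5 + 5*n (j(n) = 5*(1 + n) = 5 + 5*n)
A(h, p) = 3/20 + h*p (A(h, p) = p*h + 3/20 = h*p + 3/20 = 3/20 + h*p)
j(-56) - A(-94, F) = (5 + 5*(-56)) - (3/20 - 94*215) = (5 - 280) - (3/20 - 20210) = -275 - 1*(-404197/20) = -275 + 404197/20 = 398697/20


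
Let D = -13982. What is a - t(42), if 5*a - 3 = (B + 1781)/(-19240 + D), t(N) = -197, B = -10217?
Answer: 5471962/27685 ≈ 197.65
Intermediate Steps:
a = 18017/27685 (a = ⅗ + ((-10217 + 1781)/(-19240 - 13982))/5 = ⅗ + (-8436/(-33222))/5 = ⅗ + (-8436*(-1/33222))/5 = ⅗ + (⅕)*(1406/5537) = ⅗ + 1406/27685 = 18017/27685 ≈ 0.65079)
a - t(42) = 18017/27685 - 1*(-197) = 18017/27685 + 197 = 5471962/27685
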